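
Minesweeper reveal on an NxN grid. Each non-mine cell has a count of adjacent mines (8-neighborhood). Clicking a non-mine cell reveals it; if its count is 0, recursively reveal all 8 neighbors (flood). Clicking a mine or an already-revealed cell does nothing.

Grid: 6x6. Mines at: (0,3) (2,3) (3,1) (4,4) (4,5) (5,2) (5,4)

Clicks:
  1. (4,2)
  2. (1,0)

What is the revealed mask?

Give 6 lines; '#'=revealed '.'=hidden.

Answer: ###...
###...
###...
......
..#...
......

Derivation:
Click 1 (4,2) count=2: revealed 1 new [(4,2)] -> total=1
Click 2 (1,0) count=0: revealed 9 new [(0,0) (0,1) (0,2) (1,0) (1,1) (1,2) (2,0) (2,1) (2,2)] -> total=10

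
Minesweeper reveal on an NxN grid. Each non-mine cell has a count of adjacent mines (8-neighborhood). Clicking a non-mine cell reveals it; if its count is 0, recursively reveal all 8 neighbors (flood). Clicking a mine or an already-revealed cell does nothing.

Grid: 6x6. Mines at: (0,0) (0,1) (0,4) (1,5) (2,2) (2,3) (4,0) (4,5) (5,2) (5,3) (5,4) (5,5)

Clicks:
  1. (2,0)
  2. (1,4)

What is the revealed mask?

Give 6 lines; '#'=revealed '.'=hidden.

Click 1 (2,0) count=0: revealed 6 new [(1,0) (1,1) (2,0) (2,1) (3,0) (3,1)] -> total=6
Click 2 (1,4) count=3: revealed 1 new [(1,4)] -> total=7

Answer: ......
##..#.
##....
##....
......
......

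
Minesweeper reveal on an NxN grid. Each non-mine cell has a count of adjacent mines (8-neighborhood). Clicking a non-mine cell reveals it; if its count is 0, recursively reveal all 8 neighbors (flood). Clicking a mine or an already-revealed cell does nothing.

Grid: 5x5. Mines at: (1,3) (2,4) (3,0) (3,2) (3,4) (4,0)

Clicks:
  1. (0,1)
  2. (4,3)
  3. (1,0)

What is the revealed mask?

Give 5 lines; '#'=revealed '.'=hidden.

Click 1 (0,1) count=0: revealed 9 new [(0,0) (0,1) (0,2) (1,0) (1,1) (1,2) (2,0) (2,1) (2,2)] -> total=9
Click 2 (4,3) count=2: revealed 1 new [(4,3)] -> total=10
Click 3 (1,0) count=0: revealed 0 new [(none)] -> total=10

Answer: ###..
###..
###..
.....
...#.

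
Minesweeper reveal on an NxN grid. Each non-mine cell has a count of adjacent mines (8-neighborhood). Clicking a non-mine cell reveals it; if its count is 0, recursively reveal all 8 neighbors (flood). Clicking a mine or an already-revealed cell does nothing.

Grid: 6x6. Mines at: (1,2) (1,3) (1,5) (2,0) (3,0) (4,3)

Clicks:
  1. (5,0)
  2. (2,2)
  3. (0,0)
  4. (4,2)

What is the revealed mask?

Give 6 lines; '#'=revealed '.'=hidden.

Answer: ##....
##....
..#...
......
###...
###...

Derivation:
Click 1 (5,0) count=0: revealed 6 new [(4,0) (4,1) (4,2) (5,0) (5,1) (5,2)] -> total=6
Click 2 (2,2) count=2: revealed 1 new [(2,2)] -> total=7
Click 3 (0,0) count=0: revealed 4 new [(0,0) (0,1) (1,0) (1,1)] -> total=11
Click 4 (4,2) count=1: revealed 0 new [(none)] -> total=11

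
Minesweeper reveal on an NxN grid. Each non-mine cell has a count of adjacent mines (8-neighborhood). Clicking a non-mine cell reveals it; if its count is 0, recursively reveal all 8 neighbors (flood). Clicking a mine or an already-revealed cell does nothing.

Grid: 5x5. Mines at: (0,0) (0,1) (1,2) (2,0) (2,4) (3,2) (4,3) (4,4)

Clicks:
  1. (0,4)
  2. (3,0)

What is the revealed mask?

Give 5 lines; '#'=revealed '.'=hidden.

Click 1 (0,4) count=0: revealed 4 new [(0,3) (0,4) (1,3) (1,4)] -> total=4
Click 2 (3,0) count=1: revealed 1 new [(3,0)] -> total=5

Answer: ...##
...##
.....
#....
.....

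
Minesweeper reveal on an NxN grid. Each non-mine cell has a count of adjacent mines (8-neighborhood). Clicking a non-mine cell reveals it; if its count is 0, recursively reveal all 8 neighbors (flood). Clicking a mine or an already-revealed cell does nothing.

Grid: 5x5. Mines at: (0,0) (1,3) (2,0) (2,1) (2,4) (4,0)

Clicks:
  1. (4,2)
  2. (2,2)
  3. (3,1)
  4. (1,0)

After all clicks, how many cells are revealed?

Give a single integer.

Click 1 (4,2) count=0: revealed 8 new [(3,1) (3,2) (3,3) (3,4) (4,1) (4,2) (4,3) (4,4)] -> total=8
Click 2 (2,2) count=2: revealed 1 new [(2,2)] -> total=9
Click 3 (3,1) count=3: revealed 0 new [(none)] -> total=9
Click 4 (1,0) count=3: revealed 1 new [(1,0)] -> total=10

Answer: 10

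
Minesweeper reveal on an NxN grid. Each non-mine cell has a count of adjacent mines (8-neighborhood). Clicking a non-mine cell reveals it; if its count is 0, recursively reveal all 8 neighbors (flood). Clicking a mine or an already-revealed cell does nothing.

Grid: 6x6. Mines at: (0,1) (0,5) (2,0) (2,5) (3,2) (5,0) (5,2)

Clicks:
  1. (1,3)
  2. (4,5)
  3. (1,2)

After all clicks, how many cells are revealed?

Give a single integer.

Click 1 (1,3) count=0: revealed 9 new [(0,2) (0,3) (0,4) (1,2) (1,3) (1,4) (2,2) (2,3) (2,4)] -> total=9
Click 2 (4,5) count=0: revealed 9 new [(3,3) (3,4) (3,5) (4,3) (4,4) (4,5) (5,3) (5,4) (5,5)] -> total=18
Click 3 (1,2) count=1: revealed 0 new [(none)] -> total=18

Answer: 18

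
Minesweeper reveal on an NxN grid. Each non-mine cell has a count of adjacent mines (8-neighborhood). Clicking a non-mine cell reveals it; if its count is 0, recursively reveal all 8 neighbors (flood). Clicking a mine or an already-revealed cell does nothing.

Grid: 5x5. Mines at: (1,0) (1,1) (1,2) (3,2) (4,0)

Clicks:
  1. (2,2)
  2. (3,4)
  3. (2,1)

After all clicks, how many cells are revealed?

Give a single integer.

Click 1 (2,2) count=3: revealed 1 new [(2,2)] -> total=1
Click 2 (3,4) count=0: revealed 10 new [(0,3) (0,4) (1,3) (1,4) (2,3) (2,4) (3,3) (3,4) (4,3) (4,4)] -> total=11
Click 3 (2,1) count=4: revealed 1 new [(2,1)] -> total=12

Answer: 12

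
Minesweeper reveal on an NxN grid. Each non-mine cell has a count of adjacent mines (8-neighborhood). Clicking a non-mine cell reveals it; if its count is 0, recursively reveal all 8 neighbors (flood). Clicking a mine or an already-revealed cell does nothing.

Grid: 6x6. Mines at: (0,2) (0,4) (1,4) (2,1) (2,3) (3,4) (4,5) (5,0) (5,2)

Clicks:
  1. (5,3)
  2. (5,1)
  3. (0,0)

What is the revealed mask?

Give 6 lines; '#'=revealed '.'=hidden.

Answer: ##....
##....
......
......
......
.#.#..

Derivation:
Click 1 (5,3) count=1: revealed 1 new [(5,3)] -> total=1
Click 2 (5,1) count=2: revealed 1 new [(5,1)] -> total=2
Click 3 (0,0) count=0: revealed 4 new [(0,0) (0,1) (1,0) (1,1)] -> total=6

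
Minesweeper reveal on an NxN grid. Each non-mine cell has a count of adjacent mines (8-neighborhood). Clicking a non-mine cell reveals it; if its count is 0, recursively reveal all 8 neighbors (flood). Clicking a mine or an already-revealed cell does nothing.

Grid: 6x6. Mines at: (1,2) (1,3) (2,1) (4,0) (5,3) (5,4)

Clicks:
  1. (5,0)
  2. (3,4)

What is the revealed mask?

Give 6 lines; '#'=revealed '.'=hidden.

Answer: ....##
....##
..####
..####
..####
#.....

Derivation:
Click 1 (5,0) count=1: revealed 1 new [(5,0)] -> total=1
Click 2 (3,4) count=0: revealed 16 new [(0,4) (0,5) (1,4) (1,5) (2,2) (2,3) (2,4) (2,5) (3,2) (3,3) (3,4) (3,5) (4,2) (4,3) (4,4) (4,5)] -> total=17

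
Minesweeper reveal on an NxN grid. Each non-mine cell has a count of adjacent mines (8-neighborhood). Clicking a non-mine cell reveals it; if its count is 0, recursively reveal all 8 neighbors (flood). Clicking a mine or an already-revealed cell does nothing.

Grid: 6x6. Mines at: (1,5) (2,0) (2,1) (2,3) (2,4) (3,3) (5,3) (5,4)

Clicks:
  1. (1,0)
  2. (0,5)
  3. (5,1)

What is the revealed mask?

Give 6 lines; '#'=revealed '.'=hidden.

Answer: .....#
#.....
......
###...
###...
###...

Derivation:
Click 1 (1,0) count=2: revealed 1 new [(1,0)] -> total=1
Click 2 (0,5) count=1: revealed 1 new [(0,5)] -> total=2
Click 3 (5,1) count=0: revealed 9 new [(3,0) (3,1) (3,2) (4,0) (4,1) (4,2) (5,0) (5,1) (5,2)] -> total=11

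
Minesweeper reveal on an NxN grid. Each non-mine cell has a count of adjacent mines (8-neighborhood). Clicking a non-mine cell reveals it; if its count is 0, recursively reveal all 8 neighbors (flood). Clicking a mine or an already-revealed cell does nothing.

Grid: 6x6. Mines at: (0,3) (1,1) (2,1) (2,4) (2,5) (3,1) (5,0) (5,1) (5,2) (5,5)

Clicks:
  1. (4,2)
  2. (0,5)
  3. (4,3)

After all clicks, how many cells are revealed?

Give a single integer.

Click 1 (4,2) count=3: revealed 1 new [(4,2)] -> total=1
Click 2 (0,5) count=0: revealed 4 new [(0,4) (0,5) (1,4) (1,5)] -> total=5
Click 3 (4,3) count=1: revealed 1 new [(4,3)] -> total=6

Answer: 6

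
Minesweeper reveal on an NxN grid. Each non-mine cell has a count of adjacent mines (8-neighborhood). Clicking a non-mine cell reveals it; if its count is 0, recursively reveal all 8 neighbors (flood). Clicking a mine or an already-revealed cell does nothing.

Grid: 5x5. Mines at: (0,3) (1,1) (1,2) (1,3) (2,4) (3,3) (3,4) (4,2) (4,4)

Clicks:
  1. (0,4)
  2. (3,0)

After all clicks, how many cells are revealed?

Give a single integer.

Click 1 (0,4) count=2: revealed 1 new [(0,4)] -> total=1
Click 2 (3,0) count=0: revealed 6 new [(2,0) (2,1) (3,0) (3,1) (4,0) (4,1)] -> total=7

Answer: 7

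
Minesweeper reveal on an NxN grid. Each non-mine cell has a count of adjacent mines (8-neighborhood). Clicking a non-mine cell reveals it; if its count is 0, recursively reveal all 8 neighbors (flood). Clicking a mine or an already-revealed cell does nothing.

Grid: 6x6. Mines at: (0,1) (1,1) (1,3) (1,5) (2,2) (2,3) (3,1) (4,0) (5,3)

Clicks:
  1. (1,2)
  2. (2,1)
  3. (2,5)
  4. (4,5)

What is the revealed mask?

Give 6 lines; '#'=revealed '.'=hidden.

Click 1 (1,2) count=5: revealed 1 new [(1,2)] -> total=1
Click 2 (2,1) count=3: revealed 1 new [(2,1)] -> total=2
Click 3 (2,5) count=1: revealed 1 new [(2,5)] -> total=3
Click 4 (4,5) count=0: revealed 7 new [(2,4) (3,4) (3,5) (4,4) (4,5) (5,4) (5,5)] -> total=10

Answer: ......
..#...
.#..##
....##
....##
....##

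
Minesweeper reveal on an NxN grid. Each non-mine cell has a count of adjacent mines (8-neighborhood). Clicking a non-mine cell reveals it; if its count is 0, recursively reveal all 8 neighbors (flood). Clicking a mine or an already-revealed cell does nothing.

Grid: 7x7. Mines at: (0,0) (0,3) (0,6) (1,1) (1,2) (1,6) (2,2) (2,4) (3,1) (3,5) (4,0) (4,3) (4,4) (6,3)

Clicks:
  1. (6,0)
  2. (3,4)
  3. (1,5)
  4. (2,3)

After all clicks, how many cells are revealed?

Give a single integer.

Answer: 9

Derivation:
Click 1 (6,0) count=0: revealed 6 new [(5,0) (5,1) (5,2) (6,0) (6,1) (6,2)] -> total=6
Click 2 (3,4) count=4: revealed 1 new [(3,4)] -> total=7
Click 3 (1,5) count=3: revealed 1 new [(1,5)] -> total=8
Click 4 (2,3) count=3: revealed 1 new [(2,3)] -> total=9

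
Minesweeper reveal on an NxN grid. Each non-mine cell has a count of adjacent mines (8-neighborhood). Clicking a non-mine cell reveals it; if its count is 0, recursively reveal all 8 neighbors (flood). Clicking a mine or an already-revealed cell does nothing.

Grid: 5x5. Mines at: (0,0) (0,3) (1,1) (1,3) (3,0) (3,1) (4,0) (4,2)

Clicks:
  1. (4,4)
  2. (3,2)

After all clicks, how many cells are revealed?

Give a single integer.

Answer: 7

Derivation:
Click 1 (4,4) count=0: revealed 6 new [(2,3) (2,4) (3,3) (3,4) (4,3) (4,4)] -> total=6
Click 2 (3,2) count=2: revealed 1 new [(3,2)] -> total=7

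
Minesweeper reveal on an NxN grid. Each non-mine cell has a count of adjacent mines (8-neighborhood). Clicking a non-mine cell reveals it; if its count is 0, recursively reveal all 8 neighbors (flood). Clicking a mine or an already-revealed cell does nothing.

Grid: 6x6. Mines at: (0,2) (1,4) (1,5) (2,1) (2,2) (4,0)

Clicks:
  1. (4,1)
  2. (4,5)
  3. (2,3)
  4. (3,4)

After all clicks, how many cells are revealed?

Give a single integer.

Click 1 (4,1) count=1: revealed 1 new [(4,1)] -> total=1
Click 2 (4,5) count=0: revealed 17 new [(2,3) (2,4) (2,5) (3,1) (3,2) (3,3) (3,4) (3,5) (4,2) (4,3) (4,4) (4,5) (5,1) (5,2) (5,3) (5,4) (5,5)] -> total=18
Click 3 (2,3) count=2: revealed 0 new [(none)] -> total=18
Click 4 (3,4) count=0: revealed 0 new [(none)] -> total=18

Answer: 18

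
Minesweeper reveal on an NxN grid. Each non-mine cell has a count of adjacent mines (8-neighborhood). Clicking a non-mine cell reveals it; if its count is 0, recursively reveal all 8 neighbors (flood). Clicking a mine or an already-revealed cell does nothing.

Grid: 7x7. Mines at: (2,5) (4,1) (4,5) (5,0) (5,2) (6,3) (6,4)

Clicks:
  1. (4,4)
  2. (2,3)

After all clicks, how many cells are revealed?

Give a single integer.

Click 1 (4,4) count=1: revealed 1 new [(4,4)] -> total=1
Click 2 (2,3) count=0: revealed 26 new [(0,0) (0,1) (0,2) (0,3) (0,4) (0,5) (0,6) (1,0) (1,1) (1,2) (1,3) (1,4) (1,5) (1,6) (2,0) (2,1) (2,2) (2,3) (2,4) (3,0) (3,1) (3,2) (3,3) (3,4) (4,2) (4,3)] -> total=27

Answer: 27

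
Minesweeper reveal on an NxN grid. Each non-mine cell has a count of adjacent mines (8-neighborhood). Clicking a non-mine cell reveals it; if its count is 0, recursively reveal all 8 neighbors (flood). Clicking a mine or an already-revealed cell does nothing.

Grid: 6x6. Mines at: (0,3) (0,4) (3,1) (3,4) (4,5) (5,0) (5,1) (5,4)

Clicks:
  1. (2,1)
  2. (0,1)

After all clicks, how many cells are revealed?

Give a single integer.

Answer: 9

Derivation:
Click 1 (2,1) count=1: revealed 1 new [(2,1)] -> total=1
Click 2 (0,1) count=0: revealed 8 new [(0,0) (0,1) (0,2) (1,0) (1,1) (1,2) (2,0) (2,2)] -> total=9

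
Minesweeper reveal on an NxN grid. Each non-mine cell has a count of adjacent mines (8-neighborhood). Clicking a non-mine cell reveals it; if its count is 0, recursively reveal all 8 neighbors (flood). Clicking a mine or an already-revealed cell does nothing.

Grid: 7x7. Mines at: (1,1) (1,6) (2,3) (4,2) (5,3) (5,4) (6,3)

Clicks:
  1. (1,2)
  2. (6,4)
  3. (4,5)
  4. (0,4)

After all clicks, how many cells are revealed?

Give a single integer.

Answer: 10

Derivation:
Click 1 (1,2) count=2: revealed 1 new [(1,2)] -> total=1
Click 2 (6,4) count=3: revealed 1 new [(6,4)] -> total=2
Click 3 (4,5) count=1: revealed 1 new [(4,5)] -> total=3
Click 4 (0,4) count=0: revealed 7 new [(0,2) (0,3) (0,4) (0,5) (1,3) (1,4) (1,5)] -> total=10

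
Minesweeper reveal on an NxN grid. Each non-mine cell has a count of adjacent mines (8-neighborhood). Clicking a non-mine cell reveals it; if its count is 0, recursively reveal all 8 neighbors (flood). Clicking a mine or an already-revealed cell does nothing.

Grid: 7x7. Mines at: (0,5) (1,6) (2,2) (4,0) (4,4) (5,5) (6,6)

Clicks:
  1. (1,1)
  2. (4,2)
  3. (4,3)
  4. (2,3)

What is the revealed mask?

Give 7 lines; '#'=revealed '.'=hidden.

Click 1 (1,1) count=1: revealed 1 new [(1,1)] -> total=1
Click 2 (4,2) count=0: revealed 16 new [(3,1) (3,2) (3,3) (4,1) (4,2) (4,3) (5,0) (5,1) (5,2) (5,3) (5,4) (6,0) (6,1) (6,2) (6,3) (6,4)] -> total=17
Click 3 (4,3) count=1: revealed 0 new [(none)] -> total=17
Click 4 (2,3) count=1: revealed 1 new [(2,3)] -> total=18

Answer: .......
.#.....
...#...
.###...
.###...
#####..
#####..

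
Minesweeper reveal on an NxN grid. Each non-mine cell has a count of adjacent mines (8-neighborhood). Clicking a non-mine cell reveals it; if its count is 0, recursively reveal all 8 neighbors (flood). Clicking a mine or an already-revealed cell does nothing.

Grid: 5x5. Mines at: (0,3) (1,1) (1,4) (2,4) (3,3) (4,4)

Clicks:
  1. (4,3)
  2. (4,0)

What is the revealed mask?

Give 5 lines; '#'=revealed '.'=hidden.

Click 1 (4,3) count=2: revealed 1 new [(4,3)] -> total=1
Click 2 (4,0) count=0: revealed 9 new [(2,0) (2,1) (2,2) (3,0) (3,1) (3,2) (4,0) (4,1) (4,2)] -> total=10

Answer: .....
.....
###..
###..
####.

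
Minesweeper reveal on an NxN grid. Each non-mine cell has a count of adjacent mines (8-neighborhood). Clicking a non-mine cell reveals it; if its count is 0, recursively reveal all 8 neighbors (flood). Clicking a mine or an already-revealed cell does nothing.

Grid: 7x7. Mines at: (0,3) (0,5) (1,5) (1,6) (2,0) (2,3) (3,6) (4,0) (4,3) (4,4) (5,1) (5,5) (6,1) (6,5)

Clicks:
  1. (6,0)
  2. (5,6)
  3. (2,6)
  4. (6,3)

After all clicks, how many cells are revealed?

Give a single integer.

Answer: 9

Derivation:
Click 1 (6,0) count=2: revealed 1 new [(6,0)] -> total=1
Click 2 (5,6) count=2: revealed 1 new [(5,6)] -> total=2
Click 3 (2,6) count=3: revealed 1 new [(2,6)] -> total=3
Click 4 (6,3) count=0: revealed 6 new [(5,2) (5,3) (5,4) (6,2) (6,3) (6,4)] -> total=9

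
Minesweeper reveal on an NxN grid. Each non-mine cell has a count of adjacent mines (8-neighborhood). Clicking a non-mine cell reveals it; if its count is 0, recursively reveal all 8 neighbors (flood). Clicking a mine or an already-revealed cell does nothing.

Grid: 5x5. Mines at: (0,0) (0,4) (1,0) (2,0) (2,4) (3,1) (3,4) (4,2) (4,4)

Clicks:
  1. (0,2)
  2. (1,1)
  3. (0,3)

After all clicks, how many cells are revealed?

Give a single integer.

Answer: 9

Derivation:
Click 1 (0,2) count=0: revealed 9 new [(0,1) (0,2) (0,3) (1,1) (1,2) (1,3) (2,1) (2,2) (2,3)] -> total=9
Click 2 (1,1) count=3: revealed 0 new [(none)] -> total=9
Click 3 (0,3) count=1: revealed 0 new [(none)] -> total=9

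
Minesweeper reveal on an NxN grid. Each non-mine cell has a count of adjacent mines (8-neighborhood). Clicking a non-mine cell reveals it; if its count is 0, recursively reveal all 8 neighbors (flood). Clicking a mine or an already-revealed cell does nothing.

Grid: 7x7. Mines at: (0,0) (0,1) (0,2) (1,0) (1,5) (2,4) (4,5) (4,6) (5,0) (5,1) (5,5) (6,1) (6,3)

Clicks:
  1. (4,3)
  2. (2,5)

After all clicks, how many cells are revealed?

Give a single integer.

Click 1 (4,3) count=0: revealed 20 new [(1,1) (1,2) (1,3) (2,0) (2,1) (2,2) (2,3) (3,0) (3,1) (3,2) (3,3) (3,4) (4,0) (4,1) (4,2) (4,3) (4,4) (5,2) (5,3) (5,4)] -> total=20
Click 2 (2,5) count=2: revealed 1 new [(2,5)] -> total=21

Answer: 21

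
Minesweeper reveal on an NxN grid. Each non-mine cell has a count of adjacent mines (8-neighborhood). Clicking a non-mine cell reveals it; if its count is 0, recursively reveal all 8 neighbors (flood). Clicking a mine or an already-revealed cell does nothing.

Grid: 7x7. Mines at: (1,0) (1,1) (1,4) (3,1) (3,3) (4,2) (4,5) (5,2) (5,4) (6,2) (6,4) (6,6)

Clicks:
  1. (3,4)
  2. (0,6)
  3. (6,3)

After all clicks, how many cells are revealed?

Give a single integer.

Answer: 10

Derivation:
Click 1 (3,4) count=2: revealed 1 new [(3,4)] -> total=1
Click 2 (0,6) count=0: revealed 8 new [(0,5) (0,6) (1,5) (1,6) (2,5) (2,6) (3,5) (3,6)] -> total=9
Click 3 (6,3) count=4: revealed 1 new [(6,3)] -> total=10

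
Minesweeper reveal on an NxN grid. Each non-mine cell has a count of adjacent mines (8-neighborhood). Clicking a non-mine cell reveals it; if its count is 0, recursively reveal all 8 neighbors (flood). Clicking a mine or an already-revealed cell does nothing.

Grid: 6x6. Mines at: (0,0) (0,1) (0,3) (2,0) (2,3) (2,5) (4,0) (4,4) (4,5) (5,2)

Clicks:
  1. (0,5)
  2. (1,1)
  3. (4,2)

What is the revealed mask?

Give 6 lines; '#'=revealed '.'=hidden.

Answer: ....##
.#..##
......
......
..#...
......

Derivation:
Click 1 (0,5) count=0: revealed 4 new [(0,4) (0,5) (1,4) (1,5)] -> total=4
Click 2 (1,1) count=3: revealed 1 new [(1,1)] -> total=5
Click 3 (4,2) count=1: revealed 1 new [(4,2)] -> total=6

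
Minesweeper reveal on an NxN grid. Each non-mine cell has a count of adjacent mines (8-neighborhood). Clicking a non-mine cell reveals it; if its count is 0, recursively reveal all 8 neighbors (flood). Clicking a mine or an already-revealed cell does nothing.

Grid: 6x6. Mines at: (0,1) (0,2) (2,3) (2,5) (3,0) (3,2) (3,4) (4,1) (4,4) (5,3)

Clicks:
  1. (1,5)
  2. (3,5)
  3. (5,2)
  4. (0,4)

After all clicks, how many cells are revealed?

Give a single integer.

Click 1 (1,5) count=1: revealed 1 new [(1,5)] -> total=1
Click 2 (3,5) count=3: revealed 1 new [(3,5)] -> total=2
Click 3 (5,2) count=2: revealed 1 new [(5,2)] -> total=3
Click 4 (0,4) count=0: revealed 5 new [(0,3) (0,4) (0,5) (1,3) (1,4)] -> total=8

Answer: 8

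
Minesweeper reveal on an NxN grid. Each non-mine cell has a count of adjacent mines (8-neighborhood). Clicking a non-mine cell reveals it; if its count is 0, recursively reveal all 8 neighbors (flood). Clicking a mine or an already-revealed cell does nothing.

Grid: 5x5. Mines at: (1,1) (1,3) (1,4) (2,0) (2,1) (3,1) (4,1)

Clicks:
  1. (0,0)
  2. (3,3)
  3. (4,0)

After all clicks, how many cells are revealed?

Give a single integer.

Answer: 11

Derivation:
Click 1 (0,0) count=1: revealed 1 new [(0,0)] -> total=1
Click 2 (3,3) count=0: revealed 9 new [(2,2) (2,3) (2,4) (3,2) (3,3) (3,4) (4,2) (4,3) (4,4)] -> total=10
Click 3 (4,0) count=2: revealed 1 new [(4,0)] -> total=11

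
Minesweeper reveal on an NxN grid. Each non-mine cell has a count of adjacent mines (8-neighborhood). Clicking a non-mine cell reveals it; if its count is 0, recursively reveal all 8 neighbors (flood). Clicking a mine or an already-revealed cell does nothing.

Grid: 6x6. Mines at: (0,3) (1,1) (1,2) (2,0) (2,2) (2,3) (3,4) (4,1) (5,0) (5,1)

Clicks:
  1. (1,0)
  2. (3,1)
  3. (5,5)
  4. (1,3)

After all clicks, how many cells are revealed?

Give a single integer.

Click 1 (1,0) count=2: revealed 1 new [(1,0)] -> total=1
Click 2 (3,1) count=3: revealed 1 new [(3,1)] -> total=2
Click 3 (5,5) count=0: revealed 8 new [(4,2) (4,3) (4,4) (4,5) (5,2) (5,3) (5,4) (5,5)] -> total=10
Click 4 (1,3) count=4: revealed 1 new [(1,3)] -> total=11

Answer: 11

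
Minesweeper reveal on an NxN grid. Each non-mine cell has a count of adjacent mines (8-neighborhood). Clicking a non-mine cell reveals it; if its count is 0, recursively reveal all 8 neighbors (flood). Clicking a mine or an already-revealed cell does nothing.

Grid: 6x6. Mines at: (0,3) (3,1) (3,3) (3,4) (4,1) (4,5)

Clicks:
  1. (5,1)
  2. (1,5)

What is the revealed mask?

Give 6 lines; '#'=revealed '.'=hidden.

Click 1 (5,1) count=1: revealed 1 new [(5,1)] -> total=1
Click 2 (1,5) count=0: revealed 6 new [(0,4) (0,5) (1,4) (1,5) (2,4) (2,5)] -> total=7

Answer: ....##
....##
....##
......
......
.#....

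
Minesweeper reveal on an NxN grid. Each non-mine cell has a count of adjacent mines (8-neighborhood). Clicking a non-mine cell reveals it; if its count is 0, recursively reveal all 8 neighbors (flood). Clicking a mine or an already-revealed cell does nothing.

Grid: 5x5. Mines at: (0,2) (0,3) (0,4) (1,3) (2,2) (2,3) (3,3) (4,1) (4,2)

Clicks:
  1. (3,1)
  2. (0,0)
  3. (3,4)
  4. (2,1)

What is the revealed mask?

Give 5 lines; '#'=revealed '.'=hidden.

Answer: ##...
##...
##...
##..#
.....

Derivation:
Click 1 (3,1) count=3: revealed 1 new [(3,1)] -> total=1
Click 2 (0,0) count=0: revealed 7 new [(0,0) (0,1) (1,0) (1,1) (2,0) (2,1) (3,0)] -> total=8
Click 3 (3,4) count=2: revealed 1 new [(3,4)] -> total=9
Click 4 (2,1) count=1: revealed 0 new [(none)] -> total=9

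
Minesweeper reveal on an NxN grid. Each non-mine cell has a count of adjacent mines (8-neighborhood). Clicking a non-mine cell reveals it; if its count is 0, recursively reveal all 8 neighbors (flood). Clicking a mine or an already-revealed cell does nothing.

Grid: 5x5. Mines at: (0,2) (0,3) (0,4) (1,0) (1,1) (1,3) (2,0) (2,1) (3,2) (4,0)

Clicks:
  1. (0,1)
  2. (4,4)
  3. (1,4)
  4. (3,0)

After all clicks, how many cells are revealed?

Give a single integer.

Answer: 9

Derivation:
Click 1 (0,1) count=3: revealed 1 new [(0,1)] -> total=1
Click 2 (4,4) count=0: revealed 6 new [(2,3) (2,4) (3,3) (3,4) (4,3) (4,4)] -> total=7
Click 3 (1,4) count=3: revealed 1 new [(1,4)] -> total=8
Click 4 (3,0) count=3: revealed 1 new [(3,0)] -> total=9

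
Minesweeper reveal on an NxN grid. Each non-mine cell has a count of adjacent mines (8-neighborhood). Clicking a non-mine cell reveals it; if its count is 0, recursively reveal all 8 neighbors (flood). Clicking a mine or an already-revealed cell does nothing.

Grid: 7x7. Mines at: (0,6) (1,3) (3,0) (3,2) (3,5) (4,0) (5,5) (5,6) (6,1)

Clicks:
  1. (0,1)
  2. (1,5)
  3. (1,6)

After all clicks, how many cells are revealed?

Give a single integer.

Click 1 (0,1) count=0: revealed 9 new [(0,0) (0,1) (0,2) (1,0) (1,1) (1,2) (2,0) (2,1) (2,2)] -> total=9
Click 2 (1,5) count=1: revealed 1 new [(1,5)] -> total=10
Click 3 (1,6) count=1: revealed 1 new [(1,6)] -> total=11

Answer: 11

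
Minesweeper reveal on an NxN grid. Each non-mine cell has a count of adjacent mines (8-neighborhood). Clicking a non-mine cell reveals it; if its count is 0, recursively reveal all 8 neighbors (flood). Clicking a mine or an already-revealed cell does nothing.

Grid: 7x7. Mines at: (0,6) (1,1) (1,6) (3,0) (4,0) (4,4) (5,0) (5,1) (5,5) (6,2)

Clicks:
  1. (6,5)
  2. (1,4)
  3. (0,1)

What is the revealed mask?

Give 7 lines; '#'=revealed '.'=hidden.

Answer: .#####.
..####.
.#####.
.#####.
.###...
.......
.....#.

Derivation:
Click 1 (6,5) count=1: revealed 1 new [(6,5)] -> total=1
Click 2 (1,4) count=0: revealed 21 new [(0,2) (0,3) (0,4) (0,5) (1,2) (1,3) (1,4) (1,5) (2,1) (2,2) (2,3) (2,4) (2,5) (3,1) (3,2) (3,3) (3,4) (3,5) (4,1) (4,2) (4,3)] -> total=22
Click 3 (0,1) count=1: revealed 1 new [(0,1)] -> total=23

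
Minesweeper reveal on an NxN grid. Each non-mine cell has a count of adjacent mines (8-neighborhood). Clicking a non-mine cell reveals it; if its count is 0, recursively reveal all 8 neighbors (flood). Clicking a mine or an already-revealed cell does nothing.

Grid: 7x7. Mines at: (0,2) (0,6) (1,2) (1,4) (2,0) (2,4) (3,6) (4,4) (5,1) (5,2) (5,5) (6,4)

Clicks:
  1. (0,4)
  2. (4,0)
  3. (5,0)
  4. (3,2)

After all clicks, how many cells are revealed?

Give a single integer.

Click 1 (0,4) count=1: revealed 1 new [(0,4)] -> total=1
Click 2 (4,0) count=1: revealed 1 new [(4,0)] -> total=2
Click 3 (5,0) count=1: revealed 1 new [(5,0)] -> total=3
Click 4 (3,2) count=0: revealed 9 new [(2,1) (2,2) (2,3) (3,1) (3,2) (3,3) (4,1) (4,2) (4,3)] -> total=12

Answer: 12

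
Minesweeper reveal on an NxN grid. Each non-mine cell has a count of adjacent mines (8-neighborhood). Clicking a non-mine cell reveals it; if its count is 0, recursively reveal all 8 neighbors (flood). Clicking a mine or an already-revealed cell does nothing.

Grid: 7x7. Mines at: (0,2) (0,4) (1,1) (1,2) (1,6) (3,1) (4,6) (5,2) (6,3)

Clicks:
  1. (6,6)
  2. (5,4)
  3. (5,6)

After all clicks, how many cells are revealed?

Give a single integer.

Click 1 (6,6) count=0: revealed 6 new [(5,4) (5,5) (5,6) (6,4) (6,5) (6,6)] -> total=6
Click 2 (5,4) count=1: revealed 0 new [(none)] -> total=6
Click 3 (5,6) count=1: revealed 0 new [(none)] -> total=6

Answer: 6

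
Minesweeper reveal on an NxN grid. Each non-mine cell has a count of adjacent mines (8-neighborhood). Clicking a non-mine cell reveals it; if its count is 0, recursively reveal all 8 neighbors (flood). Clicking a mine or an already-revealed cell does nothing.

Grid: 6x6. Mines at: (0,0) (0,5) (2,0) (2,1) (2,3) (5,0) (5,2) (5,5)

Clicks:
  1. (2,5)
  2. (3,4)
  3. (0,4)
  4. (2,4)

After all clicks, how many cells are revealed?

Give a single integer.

Click 1 (2,5) count=0: revealed 8 new [(1,4) (1,5) (2,4) (2,5) (3,4) (3,5) (4,4) (4,5)] -> total=8
Click 2 (3,4) count=1: revealed 0 new [(none)] -> total=8
Click 3 (0,4) count=1: revealed 1 new [(0,4)] -> total=9
Click 4 (2,4) count=1: revealed 0 new [(none)] -> total=9

Answer: 9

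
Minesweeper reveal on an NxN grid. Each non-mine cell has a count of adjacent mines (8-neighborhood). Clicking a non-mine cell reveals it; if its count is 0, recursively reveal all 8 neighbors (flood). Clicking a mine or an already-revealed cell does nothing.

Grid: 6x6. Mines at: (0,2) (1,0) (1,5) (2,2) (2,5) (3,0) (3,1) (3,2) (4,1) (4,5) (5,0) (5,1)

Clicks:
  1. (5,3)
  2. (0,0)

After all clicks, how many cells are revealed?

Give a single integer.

Click 1 (5,3) count=0: revealed 6 new [(4,2) (4,3) (4,4) (5,2) (5,3) (5,4)] -> total=6
Click 2 (0,0) count=1: revealed 1 new [(0,0)] -> total=7

Answer: 7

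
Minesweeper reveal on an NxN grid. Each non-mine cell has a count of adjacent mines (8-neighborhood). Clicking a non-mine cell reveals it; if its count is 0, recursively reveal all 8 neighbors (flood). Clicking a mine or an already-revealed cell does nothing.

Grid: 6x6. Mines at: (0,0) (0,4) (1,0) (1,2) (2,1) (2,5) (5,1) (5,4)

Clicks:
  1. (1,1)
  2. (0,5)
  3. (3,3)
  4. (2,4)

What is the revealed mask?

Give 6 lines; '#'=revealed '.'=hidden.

Answer: .....#
.#....
..###.
..###.
..###.
......

Derivation:
Click 1 (1,1) count=4: revealed 1 new [(1,1)] -> total=1
Click 2 (0,5) count=1: revealed 1 new [(0,5)] -> total=2
Click 3 (3,3) count=0: revealed 9 new [(2,2) (2,3) (2,4) (3,2) (3,3) (3,4) (4,2) (4,3) (4,4)] -> total=11
Click 4 (2,4) count=1: revealed 0 new [(none)] -> total=11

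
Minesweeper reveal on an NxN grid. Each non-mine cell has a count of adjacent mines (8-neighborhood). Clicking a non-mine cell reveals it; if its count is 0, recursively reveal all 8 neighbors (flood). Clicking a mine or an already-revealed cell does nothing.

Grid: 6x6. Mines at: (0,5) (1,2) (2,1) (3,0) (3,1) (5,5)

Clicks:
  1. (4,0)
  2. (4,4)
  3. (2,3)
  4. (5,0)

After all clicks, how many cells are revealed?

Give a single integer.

Answer: 22

Derivation:
Click 1 (4,0) count=2: revealed 1 new [(4,0)] -> total=1
Click 2 (4,4) count=1: revealed 1 new [(4,4)] -> total=2
Click 3 (2,3) count=1: revealed 1 new [(2,3)] -> total=3
Click 4 (5,0) count=0: revealed 19 new [(1,3) (1,4) (1,5) (2,2) (2,4) (2,5) (3,2) (3,3) (3,4) (3,5) (4,1) (4,2) (4,3) (4,5) (5,0) (5,1) (5,2) (5,3) (5,4)] -> total=22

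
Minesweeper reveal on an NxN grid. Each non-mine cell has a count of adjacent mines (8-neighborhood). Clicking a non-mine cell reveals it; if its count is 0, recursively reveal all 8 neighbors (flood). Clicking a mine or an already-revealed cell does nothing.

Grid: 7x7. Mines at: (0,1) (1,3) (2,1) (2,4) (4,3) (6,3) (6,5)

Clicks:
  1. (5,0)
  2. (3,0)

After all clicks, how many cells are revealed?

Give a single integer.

Click 1 (5,0) count=0: revealed 12 new [(3,0) (3,1) (3,2) (4,0) (4,1) (4,2) (5,0) (5,1) (5,2) (6,0) (6,1) (6,2)] -> total=12
Click 2 (3,0) count=1: revealed 0 new [(none)] -> total=12

Answer: 12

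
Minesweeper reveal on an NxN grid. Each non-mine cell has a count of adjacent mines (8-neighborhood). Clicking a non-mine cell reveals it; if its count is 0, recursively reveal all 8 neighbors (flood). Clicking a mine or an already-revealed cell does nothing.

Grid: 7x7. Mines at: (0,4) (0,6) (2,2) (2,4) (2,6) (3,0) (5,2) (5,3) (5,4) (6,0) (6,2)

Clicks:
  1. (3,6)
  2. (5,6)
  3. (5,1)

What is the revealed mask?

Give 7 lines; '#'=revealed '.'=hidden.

Answer: .......
.......
.......
.....##
.....##
.#...##
.....##

Derivation:
Click 1 (3,6) count=1: revealed 1 new [(3,6)] -> total=1
Click 2 (5,6) count=0: revealed 7 new [(3,5) (4,5) (4,6) (5,5) (5,6) (6,5) (6,6)] -> total=8
Click 3 (5,1) count=3: revealed 1 new [(5,1)] -> total=9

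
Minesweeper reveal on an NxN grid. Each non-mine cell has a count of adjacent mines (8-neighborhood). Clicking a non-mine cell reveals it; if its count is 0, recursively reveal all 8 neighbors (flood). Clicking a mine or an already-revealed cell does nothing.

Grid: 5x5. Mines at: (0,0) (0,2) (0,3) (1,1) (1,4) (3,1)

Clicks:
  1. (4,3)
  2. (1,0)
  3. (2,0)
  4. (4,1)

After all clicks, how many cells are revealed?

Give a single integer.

Answer: 12

Derivation:
Click 1 (4,3) count=0: revealed 9 new [(2,2) (2,3) (2,4) (3,2) (3,3) (3,4) (4,2) (4,3) (4,4)] -> total=9
Click 2 (1,0) count=2: revealed 1 new [(1,0)] -> total=10
Click 3 (2,0) count=2: revealed 1 new [(2,0)] -> total=11
Click 4 (4,1) count=1: revealed 1 new [(4,1)] -> total=12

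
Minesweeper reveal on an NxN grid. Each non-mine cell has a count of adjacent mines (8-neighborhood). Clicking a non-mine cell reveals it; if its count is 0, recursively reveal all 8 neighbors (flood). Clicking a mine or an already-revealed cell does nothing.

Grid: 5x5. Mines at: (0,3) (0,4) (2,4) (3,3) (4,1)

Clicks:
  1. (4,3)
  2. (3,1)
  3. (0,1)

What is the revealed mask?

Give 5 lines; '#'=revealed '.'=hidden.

Answer: ###..
###..
###..
###..
...#.

Derivation:
Click 1 (4,3) count=1: revealed 1 new [(4,3)] -> total=1
Click 2 (3,1) count=1: revealed 1 new [(3,1)] -> total=2
Click 3 (0,1) count=0: revealed 11 new [(0,0) (0,1) (0,2) (1,0) (1,1) (1,2) (2,0) (2,1) (2,2) (3,0) (3,2)] -> total=13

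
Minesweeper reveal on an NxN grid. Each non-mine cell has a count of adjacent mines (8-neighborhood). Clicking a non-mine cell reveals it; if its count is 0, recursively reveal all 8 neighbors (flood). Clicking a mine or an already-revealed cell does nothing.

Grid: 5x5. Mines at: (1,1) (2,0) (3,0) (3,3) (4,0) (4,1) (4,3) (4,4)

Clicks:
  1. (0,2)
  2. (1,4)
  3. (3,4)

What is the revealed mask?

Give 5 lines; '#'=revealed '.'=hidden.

Answer: ..###
..###
..###
....#
.....

Derivation:
Click 1 (0,2) count=1: revealed 1 new [(0,2)] -> total=1
Click 2 (1,4) count=0: revealed 8 new [(0,3) (0,4) (1,2) (1,3) (1,4) (2,2) (2,3) (2,4)] -> total=9
Click 3 (3,4) count=3: revealed 1 new [(3,4)] -> total=10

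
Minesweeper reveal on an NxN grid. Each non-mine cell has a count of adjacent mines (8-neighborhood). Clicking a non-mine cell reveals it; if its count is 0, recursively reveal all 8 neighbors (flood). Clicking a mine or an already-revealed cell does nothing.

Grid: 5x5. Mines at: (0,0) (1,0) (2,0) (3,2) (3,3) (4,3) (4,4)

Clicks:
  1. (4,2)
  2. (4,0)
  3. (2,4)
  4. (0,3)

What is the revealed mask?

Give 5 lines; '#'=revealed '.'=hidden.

Answer: .####
.####
.####
##...
###..

Derivation:
Click 1 (4,2) count=3: revealed 1 new [(4,2)] -> total=1
Click 2 (4,0) count=0: revealed 4 new [(3,0) (3,1) (4,0) (4,1)] -> total=5
Click 3 (2,4) count=1: revealed 1 new [(2,4)] -> total=6
Click 4 (0,3) count=0: revealed 11 new [(0,1) (0,2) (0,3) (0,4) (1,1) (1,2) (1,3) (1,4) (2,1) (2,2) (2,3)] -> total=17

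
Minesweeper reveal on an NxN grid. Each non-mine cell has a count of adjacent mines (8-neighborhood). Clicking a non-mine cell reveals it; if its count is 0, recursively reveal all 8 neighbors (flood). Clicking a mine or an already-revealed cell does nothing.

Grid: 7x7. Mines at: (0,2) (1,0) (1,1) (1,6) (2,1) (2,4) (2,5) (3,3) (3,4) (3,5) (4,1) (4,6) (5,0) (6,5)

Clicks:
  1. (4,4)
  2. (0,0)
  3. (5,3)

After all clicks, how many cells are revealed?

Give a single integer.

Click 1 (4,4) count=3: revealed 1 new [(4,4)] -> total=1
Click 2 (0,0) count=2: revealed 1 new [(0,0)] -> total=2
Click 3 (5,3) count=0: revealed 10 new [(4,2) (4,3) (5,1) (5,2) (5,3) (5,4) (6,1) (6,2) (6,3) (6,4)] -> total=12

Answer: 12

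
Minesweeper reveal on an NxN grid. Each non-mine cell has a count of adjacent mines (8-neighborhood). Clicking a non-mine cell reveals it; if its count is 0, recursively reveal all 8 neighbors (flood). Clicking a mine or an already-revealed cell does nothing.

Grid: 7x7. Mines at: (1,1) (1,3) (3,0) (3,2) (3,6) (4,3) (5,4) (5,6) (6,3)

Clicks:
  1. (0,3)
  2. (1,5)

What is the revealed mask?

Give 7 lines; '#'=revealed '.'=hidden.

Answer: ...####
....###
....###
.......
.......
.......
.......

Derivation:
Click 1 (0,3) count=1: revealed 1 new [(0,3)] -> total=1
Click 2 (1,5) count=0: revealed 9 new [(0,4) (0,5) (0,6) (1,4) (1,5) (1,6) (2,4) (2,5) (2,6)] -> total=10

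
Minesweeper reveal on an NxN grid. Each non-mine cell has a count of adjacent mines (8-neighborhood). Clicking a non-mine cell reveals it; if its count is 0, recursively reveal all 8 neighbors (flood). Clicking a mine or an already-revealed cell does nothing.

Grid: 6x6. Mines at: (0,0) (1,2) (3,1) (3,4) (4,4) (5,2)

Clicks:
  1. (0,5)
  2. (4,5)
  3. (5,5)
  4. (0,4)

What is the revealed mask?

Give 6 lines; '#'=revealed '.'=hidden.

Click 1 (0,5) count=0: revealed 9 new [(0,3) (0,4) (0,5) (1,3) (1,4) (1,5) (2,3) (2,4) (2,5)] -> total=9
Click 2 (4,5) count=2: revealed 1 new [(4,5)] -> total=10
Click 3 (5,5) count=1: revealed 1 new [(5,5)] -> total=11
Click 4 (0,4) count=0: revealed 0 new [(none)] -> total=11

Answer: ...###
...###
...###
......
.....#
.....#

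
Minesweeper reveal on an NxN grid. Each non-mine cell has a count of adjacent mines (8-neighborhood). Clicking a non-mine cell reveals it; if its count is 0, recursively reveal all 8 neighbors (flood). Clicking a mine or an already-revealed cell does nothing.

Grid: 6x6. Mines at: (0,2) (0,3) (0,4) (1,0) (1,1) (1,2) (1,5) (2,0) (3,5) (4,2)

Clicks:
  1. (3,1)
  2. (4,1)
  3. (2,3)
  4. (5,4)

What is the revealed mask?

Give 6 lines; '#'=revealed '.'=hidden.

Click 1 (3,1) count=2: revealed 1 new [(3,1)] -> total=1
Click 2 (4,1) count=1: revealed 1 new [(4,1)] -> total=2
Click 3 (2,3) count=1: revealed 1 new [(2,3)] -> total=3
Click 4 (5,4) count=0: revealed 6 new [(4,3) (4,4) (4,5) (5,3) (5,4) (5,5)] -> total=9

Answer: ......
......
...#..
.#....
.#.###
...###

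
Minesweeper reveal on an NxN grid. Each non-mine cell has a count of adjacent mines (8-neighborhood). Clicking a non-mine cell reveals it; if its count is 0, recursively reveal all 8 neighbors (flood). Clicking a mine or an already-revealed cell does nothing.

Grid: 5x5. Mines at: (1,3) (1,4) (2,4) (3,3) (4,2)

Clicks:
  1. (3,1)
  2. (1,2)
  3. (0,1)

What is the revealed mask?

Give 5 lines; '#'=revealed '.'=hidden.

Answer: ###..
###..
###..
###..
##...

Derivation:
Click 1 (3,1) count=1: revealed 1 new [(3,1)] -> total=1
Click 2 (1,2) count=1: revealed 1 new [(1,2)] -> total=2
Click 3 (0,1) count=0: revealed 12 new [(0,0) (0,1) (0,2) (1,0) (1,1) (2,0) (2,1) (2,2) (3,0) (3,2) (4,0) (4,1)] -> total=14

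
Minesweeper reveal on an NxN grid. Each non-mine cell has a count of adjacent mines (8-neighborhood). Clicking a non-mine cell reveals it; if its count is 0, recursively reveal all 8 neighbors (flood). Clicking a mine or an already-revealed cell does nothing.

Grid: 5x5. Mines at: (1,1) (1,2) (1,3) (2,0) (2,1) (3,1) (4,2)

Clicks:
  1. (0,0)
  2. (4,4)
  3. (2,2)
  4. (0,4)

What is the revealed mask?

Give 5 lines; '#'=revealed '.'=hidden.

Click 1 (0,0) count=1: revealed 1 new [(0,0)] -> total=1
Click 2 (4,4) count=0: revealed 6 new [(2,3) (2,4) (3,3) (3,4) (4,3) (4,4)] -> total=7
Click 3 (2,2) count=5: revealed 1 new [(2,2)] -> total=8
Click 4 (0,4) count=1: revealed 1 new [(0,4)] -> total=9

Answer: #...#
.....
..###
...##
...##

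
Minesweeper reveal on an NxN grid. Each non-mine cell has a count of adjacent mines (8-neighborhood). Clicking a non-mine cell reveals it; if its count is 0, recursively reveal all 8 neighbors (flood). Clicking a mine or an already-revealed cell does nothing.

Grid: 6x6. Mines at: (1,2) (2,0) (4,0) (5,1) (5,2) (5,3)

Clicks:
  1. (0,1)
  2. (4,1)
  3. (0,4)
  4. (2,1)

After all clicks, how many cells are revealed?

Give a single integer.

Click 1 (0,1) count=1: revealed 1 new [(0,1)] -> total=1
Click 2 (4,1) count=3: revealed 1 new [(4,1)] -> total=2
Click 3 (0,4) count=0: revealed 22 new [(0,3) (0,4) (0,5) (1,3) (1,4) (1,5) (2,1) (2,2) (2,3) (2,4) (2,5) (3,1) (3,2) (3,3) (3,4) (3,5) (4,2) (4,3) (4,4) (4,5) (5,4) (5,5)] -> total=24
Click 4 (2,1) count=2: revealed 0 new [(none)] -> total=24

Answer: 24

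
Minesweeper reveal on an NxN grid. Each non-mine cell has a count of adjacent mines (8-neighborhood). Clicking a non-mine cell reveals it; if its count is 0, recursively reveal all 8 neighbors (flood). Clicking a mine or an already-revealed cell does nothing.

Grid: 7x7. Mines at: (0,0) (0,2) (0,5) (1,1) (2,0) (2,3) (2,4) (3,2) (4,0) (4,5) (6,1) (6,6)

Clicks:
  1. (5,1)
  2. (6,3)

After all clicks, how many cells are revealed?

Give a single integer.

Answer: 12

Derivation:
Click 1 (5,1) count=2: revealed 1 new [(5,1)] -> total=1
Click 2 (6,3) count=0: revealed 11 new [(4,2) (4,3) (4,4) (5,2) (5,3) (5,4) (5,5) (6,2) (6,3) (6,4) (6,5)] -> total=12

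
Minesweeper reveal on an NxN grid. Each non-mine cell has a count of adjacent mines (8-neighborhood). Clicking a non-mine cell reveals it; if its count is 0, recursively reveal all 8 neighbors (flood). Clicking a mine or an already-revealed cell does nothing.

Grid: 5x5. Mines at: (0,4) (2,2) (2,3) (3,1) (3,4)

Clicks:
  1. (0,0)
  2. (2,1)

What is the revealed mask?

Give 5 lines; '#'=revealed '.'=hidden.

Answer: ####.
####.
##...
.....
.....

Derivation:
Click 1 (0,0) count=0: revealed 10 new [(0,0) (0,1) (0,2) (0,3) (1,0) (1,1) (1,2) (1,3) (2,0) (2,1)] -> total=10
Click 2 (2,1) count=2: revealed 0 new [(none)] -> total=10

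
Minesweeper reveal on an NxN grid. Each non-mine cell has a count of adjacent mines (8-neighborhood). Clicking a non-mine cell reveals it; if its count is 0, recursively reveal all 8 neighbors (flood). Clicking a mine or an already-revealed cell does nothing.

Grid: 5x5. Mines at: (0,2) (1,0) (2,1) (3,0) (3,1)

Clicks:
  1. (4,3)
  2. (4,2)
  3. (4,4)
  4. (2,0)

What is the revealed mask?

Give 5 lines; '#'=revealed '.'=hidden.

Answer: ...##
..###
#.###
..###
..###

Derivation:
Click 1 (4,3) count=0: revealed 14 new [(0,3) (0,4) (1,2) (1,3) (1,4) (2,2) (2,3) (2,4) (3,2) (3,3) (3,4) (4,2) (4,3) (4,4)] -> total=14
Click 2 (4,2) count=1: revealed 0 new [(none)] -> total=14
Click 3 (4,4) count=0: revealed 0 new [(none)] -> total=14
Click 4 (2,0) count=4: revealed 1 new [(2,0)] -> total=15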